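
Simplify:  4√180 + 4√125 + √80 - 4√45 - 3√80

24*√5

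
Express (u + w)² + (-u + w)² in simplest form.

2*u² + 2*w²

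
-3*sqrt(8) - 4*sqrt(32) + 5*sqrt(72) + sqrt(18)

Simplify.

3*sqrt(8) = 6*sqrt(2); 4*sqrt(32) = 16*sqrt(2); 5*sqrt(72) = 30*sqrt(2); sqrt(18) = 3*sqrt(2)
Combine: (-6 - 16 + 30 + 3)·sqrt(2) = 11*sqrt(2)

11*sqrt(2)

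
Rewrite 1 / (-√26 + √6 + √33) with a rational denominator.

(-13*√26 - √33 + 53*√6 + 12*√143)/623

Group as (√6 + √33) - √26; multiply by (√6 + √33) + √26, then rationalise the remaining surd.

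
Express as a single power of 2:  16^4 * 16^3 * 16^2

16^4 = 2^16; 16^3 = 2^12; 16^2 = 2^8
Combine exponents: 2^36

2^36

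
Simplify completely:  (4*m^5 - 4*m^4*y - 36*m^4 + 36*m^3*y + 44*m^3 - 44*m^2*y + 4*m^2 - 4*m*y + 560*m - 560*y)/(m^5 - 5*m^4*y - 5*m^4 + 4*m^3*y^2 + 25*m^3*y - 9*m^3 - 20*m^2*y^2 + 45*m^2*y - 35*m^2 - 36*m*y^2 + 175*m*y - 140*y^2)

(-4*m + 16)/(-m + 4*y)

Factor: 4*m^5 - 4*m^4*y - 36*m^4 + 36*m^3*y + 44*m^3 - 44*m^2*y + 4*m^2 - 4*m*y + 560*m - 560*y = 4*(m - 4)*(m - y)*(m - 7)*(m^2 + 2*m + 5);  m^5 - 5*m^4*y - 5*m^4 + 4*m^3*y^2 + 25*m^3*y - 9*m^3 - 20*m^2*y^2 + 45*m^2*y - 35*m^2 - 36*m*y^2 + 175*m*y - 140*y^2 = (m - y)*(m - 7)*(m - 4*y)*(m^2 + 2*m + 5)
Cancel the common factors (m^2 + 2*m + 5), (m - y), (m - 7).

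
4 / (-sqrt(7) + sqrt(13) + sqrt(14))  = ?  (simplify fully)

(-10*sqrt(7) + 3*sqrt(14) + 4*sqrt(13) + 7*sqrt(26))/41

Group as (sqrt(13) + sqrt(14)) - sqrt(7); multiply by (sqrt(13) + sqrt(14)) + sqrt(7), then rationalise the remaining surd.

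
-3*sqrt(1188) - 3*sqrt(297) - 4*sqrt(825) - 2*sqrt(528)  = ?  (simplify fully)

-55*sqrt(33)

3*sqrt(1188) = 18*sqrt(33); 3*sqrt(297) = 9*sqrt(33); 4*sqrt(825) = 20*sqrt(33); 2*sqrt(528) = 8*sqrt(33)
Combine: (-18 - 9 - 20 - 8)·sqrt(33) = -55*sqrt(33)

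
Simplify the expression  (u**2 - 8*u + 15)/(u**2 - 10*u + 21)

(u - 5)/(u - 7)

Factor: u**2 - 8*u + 15 = (u - 3)*(u - 5);  u**2 - 10*u + 21 = (u - 7)*(u - 3)
Cancel the common factor (u - 3).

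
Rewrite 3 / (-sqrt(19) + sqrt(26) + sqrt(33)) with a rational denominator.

Group as (sqrt(26) + sqrt(33)) - sqrt(19); multiply by (sqrt(26) + sqrt(33)) + sqrt(19), then rationalise the remaining surd.

(-60*sqrt(19) + 18*sqrt(33) + 39*sqrt(26) + 3*sqrt(16302))/916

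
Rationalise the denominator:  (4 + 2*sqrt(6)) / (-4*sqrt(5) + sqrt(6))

Multiply numerator and denominator by sqrt(6) + 4*sqrt(5).
Denominator becomes -74; numerator becomes 4*sqrt(6) + 12 + 16*sqrt(5) + 8*sqrt(30).

(-4*sqrt(30) - 8*sqrt(5) - 6 - 2*sqrt(6))/37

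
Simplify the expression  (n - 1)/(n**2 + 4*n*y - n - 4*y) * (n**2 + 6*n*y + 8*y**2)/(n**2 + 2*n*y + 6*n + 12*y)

1/(n + 6)

Factor: n**2 + 4*n*y - n - 4*y = (n - 1)*(n + 4*y);  n**2 + 6*n*y + 8*y**2 = (n + 4*y)*(n + 2*y);  n**2 + 2*n*y + 6*n + 12*y = (n + 2*y)*(n + 6)
Cancel the common factors (n + 2*y), (n + 4*y), (n - 1).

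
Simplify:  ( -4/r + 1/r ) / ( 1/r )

Numerator: -4/r + 1/r = -3/r
Denominator: 1/r = 1/r
Divide: (-3/r) · (r) = -3

-3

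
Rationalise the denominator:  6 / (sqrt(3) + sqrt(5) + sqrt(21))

(-114*sqrt(5) - 138*sqrt(3) + 36*sqrt(35) + 78*sqrt(21))/109

Group as (sqrt(3) + sqrt(5)) + sqrt(21); multiply by (sqrt(3) + sqrt(5)) - sqrt(21), then rationalise the remaining surd.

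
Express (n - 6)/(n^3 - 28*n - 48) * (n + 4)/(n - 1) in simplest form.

1/(n^2 + n - 2)

Factor: n^3 - 28*n - 48 = (n + 2)*(n - 6)*(n + 4)
Cancel the common factors (n + 4), (n - 6).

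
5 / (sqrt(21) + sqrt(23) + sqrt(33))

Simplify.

(-30*sqrt(1771) + 55*sqrt(33) + 155*sqrt(23) + 175*sqrt(21))/1811

Group as (sqrt(23) + sqrt(33)) + sqrt(21); multiply by (sqrt(23) + sqrt(33)) - sqrt(21), then rationalise the remaining surd.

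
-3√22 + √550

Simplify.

2*√22

3√22 = 3*√22; √550 = 5*√22
Combine: (-3 + 5)·√22 = 2*√22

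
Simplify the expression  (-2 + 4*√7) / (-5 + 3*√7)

(7*√7 + 37)/19

Multiply numerator and denominator by -3*√7 - 5.
Denominator becomes -38; numerator becomes -74 - 14*√7.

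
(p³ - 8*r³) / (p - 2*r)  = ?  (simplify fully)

p² + 2*p*r + 4*r²

Apply the difference-of-cubes factorisation and cancel (p - 2*r).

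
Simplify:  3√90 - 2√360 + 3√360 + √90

18*√10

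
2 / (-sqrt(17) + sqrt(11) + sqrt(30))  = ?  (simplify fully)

Group as (sqrt(11) + sqrt(30)) - sqrt(17); multiply by (sqrt(11) + sqrt(30)) + sqrt(17), then rationalise the remaining surd.

(-12*sqrt(17) - sqrt(30) + 18*sqrt(11) + sqrt(5610))/186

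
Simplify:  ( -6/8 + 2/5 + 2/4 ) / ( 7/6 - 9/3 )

-9/110

Numerator: -6/8 + 2/5 + 2/4 = 3/20
Denominator: 7/6 - 9/3 = -11/6
Divide: (3/20) · (-6/11) = -9/110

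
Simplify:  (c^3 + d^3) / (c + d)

c^2 - c*d + d^2

Apply the sum-of-cubes factorisation and cancel (c + d).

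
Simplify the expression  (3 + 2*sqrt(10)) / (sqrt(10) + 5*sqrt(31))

(-20 - 3*sqrt(10) + 15*sqrt(31) + 10*sqrt(310))/765

Multiply numerator and denominator by -5*sqrt(31) + sqrt(10).
Denominator becomes -765; numerator becomes -10*sqrt(310) - 15*sqrt(31) + 3*sqrt(10) + 20.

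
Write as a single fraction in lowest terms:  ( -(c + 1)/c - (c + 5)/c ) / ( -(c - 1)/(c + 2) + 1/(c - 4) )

Numerator: -(c + 1)/c - (c + 5)/c = (-2*c - 6)/c
Denominator: -(c - 1)/(c + 2) + 1/(c - 4) = (-c² + 6*c - 2)/(c² - 2*c - 8)
Divide: ((-2*c - 6)/c) · ((c² - 2*c - 8)/(-c² + 6*c - 2)) = (2*c³ + 2*c² - 28*c - 48)/(c³ - 6*c² + 2*c)

(2*c³ + 2*c² - 28*c - 48)/(c³ - 6*c² + 2*c)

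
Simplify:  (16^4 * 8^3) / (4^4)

16^4 = 2^16; 8^3 = 2^9; 4^4 = 2^8
Combine exponents: 2^17

2^17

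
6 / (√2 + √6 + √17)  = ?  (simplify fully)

Group as (√2 + √6) + √17; multiply by (√2 + √6) - √17, then rationalise the remaining surd.

(-26*√6 - 42*√2 + 8*√51 + 18*√17)/11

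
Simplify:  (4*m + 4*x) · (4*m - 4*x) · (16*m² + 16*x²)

256*m⁴ - 256*x⁴

((4*m)+(4*x))((4*m)-(4*x)) = 16*m² - 16*x²; continue pairing.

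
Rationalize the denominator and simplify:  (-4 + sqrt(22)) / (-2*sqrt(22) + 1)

(-40 + 7*sqrt(22))/87

Multiply numerator and denominator by 1 + 2*sqrt(22).
Denominator becomes -87; numerator becomes -7*sqrt(22) + 40.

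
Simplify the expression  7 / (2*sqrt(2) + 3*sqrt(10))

Multiply numerator and denominator by -2*sqrt(2) + 3*sqrt(10).
Denominator becomes 82; numerator becomes -14*sqrt(2) + 21*sqrt(10).

(-14*sqrt(2) + 21*sqrt(10))/82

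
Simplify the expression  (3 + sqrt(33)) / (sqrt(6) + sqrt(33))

Multiply numerator and denominator by -sqrt(6) + sqrt(33).
Denominator becomes 27; numerator becomes -3*sqrt(22) - 3*sqrt(6) + 3*sqrt(33) + 33.

(-sqrt(22) - sqrt(6) + sqrt(33) + 11)/9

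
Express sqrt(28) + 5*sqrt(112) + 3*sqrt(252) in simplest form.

sqrt(28) = 2*sqrt(7); 5*sqrt(112) = 20*sqrt(7); 3*sqrt(252) = 18*sqrt(7)
Combine: (2 + 20 + 18)·sqrt(7) = 40*sqrt(7)

40*sqrt(7)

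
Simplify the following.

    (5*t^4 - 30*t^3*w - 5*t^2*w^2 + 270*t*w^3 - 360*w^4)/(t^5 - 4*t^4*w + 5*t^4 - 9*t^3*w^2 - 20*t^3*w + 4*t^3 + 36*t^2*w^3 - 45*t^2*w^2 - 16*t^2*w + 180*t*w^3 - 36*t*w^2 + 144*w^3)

(5*t - 10*w)/(t^2 + 5*t + 4)

Factor: 5*t^4 - 30*t^3*w - 5*t^2*w^2 + 270*t*w^3 - 360*w^4 = 5*(t - 4*w)*(t + 3*w)*(t - 2*w)*(t - 3*w);  t^5 - 4*t^4*w + 5*t^4 - 9*t^3*w^2 - 20*t^3*w + 4*t^3 + 36*t^2*w^3 - 45*t^2*w^2 - 16*t^2*w + 180*t*w^3 - 36*t*w^2 + 144*w^3 = (t + 1)*(t - 3*w)*(t + 3*w)*(t - 4*w)*(t + 4)
Cancel the common factors (t - 4*w), (t - 3*w), (t + 3*w).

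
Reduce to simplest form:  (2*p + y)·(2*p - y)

Difference of squares with P = 2*p, Q = y.

4*p² - y²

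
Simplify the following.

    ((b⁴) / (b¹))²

b⁶

Inside the bracket: b³
Raise to the power 2: b⁶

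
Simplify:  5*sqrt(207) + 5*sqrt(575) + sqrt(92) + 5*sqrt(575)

5*sqrt(207) = 15*sqrt(23); 5*sqrt(575) = 25*sqrt(23); sqrt(92) = 2*sqrt(23); 5*sqrt(575) = 25*sqrt(23)
Combine: (15 + 25 + 2 + 25)·sqrt(23) = 67*sqrt(23)

67*sqrt(23)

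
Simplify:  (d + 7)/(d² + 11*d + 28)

1/(d + 4)

Factor: d² + 11*d + 28 = (d + 7)·(d + 4)
Cancel the common factor (d + 7).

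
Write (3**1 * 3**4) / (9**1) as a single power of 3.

3**3

3**1 = 3**1; 3**4 = 3**4; 9**1 = 3**2
Combine exponents: 3**3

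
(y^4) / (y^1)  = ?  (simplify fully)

Quotient: y^3

y^3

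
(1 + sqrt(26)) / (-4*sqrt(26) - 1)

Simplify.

(-103 - 3*sqrt(26))/415

Multiply numerator and denominator by -1 + 4*sqrt(26).
Denominator becomes -415; numerator becomes 3*sqrt(26) + 103.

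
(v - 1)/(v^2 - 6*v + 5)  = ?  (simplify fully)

1/(v - 5)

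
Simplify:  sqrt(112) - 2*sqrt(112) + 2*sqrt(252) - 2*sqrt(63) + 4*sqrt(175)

22*sqrt(7)

sqrt(112) = 4*sqrt(7); 2*sqrt(112) = 8*sqrt(7); 2*sqrt(252) = 12*sqrt(7); 2*sqrt(63) = 6*sqrt(7); 4*sqrt(175) = 20*sqrt(7)
Combine: (4 - 8 + 12 - 6 + 20)·sqrt(7) = 22*sqrt(7)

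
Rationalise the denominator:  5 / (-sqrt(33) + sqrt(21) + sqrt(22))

Group as (sqrt(21) + sqrt(22)) - sqrt(33); multiply by (sqrt(21) + sqrt(22)) + sqrt(33), then rationalise the remaining surd.

(-25*sqrt(33) + 80*sqrt(22) + 85*sqrt(21) + 165*sqrt(14))/874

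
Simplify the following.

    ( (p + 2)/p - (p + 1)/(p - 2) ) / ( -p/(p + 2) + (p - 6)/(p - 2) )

(p^2 + 6*p + 8)/(2*p^2 + 12*p)

Numerator: (p + 2)/p - (p + 1)/(p - 2) = (-p - 4)/(p^2 - 2*p)
Denominator: -p/(p + 2) + (p - 6)/(p - 2) = (-2*p - 12)/(p^2 - 4)
Divide: ((-p - 4)/(p^2 - 2*p)) · ((p^2 - 4)/(-2*p - 12)) = (p^2 + 6*p + 8)/(2*p^2 + 12*p)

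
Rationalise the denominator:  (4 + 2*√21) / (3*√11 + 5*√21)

(-3*√231 - 6*√11 + 10*√21 + 105)/213

Multiply numerator and denominator by -3*√11 + 5*√21.
Denominator becomes 426; numerator becomes -6*√231 - 12*√11 + 20*√21 + 210.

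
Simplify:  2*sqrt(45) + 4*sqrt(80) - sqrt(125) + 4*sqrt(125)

2*sqrt(45) = 6*sqrt(5); 4*sqrt(80) = 16*sqrt(5); sqrt(125) = 5*sqrt(5); 4*sqrt(125) = 20*sqrt(5)
Combine: (6 + 16 - 5 + 20)·sqrt(5) = 37*sqrt(5)

37*sqrt(5)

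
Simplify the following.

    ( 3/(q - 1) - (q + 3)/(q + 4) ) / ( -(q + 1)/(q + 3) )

(q³ + 2*q² - 18*q - 45)/(q³ + 4*q² - q - 4)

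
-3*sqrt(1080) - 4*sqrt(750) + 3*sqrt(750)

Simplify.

-23*sqrt(30)

3*sqrt(1080) = 18*sqrt(30); 4*sqrt(750) = 20*sqrt(30); 3*sqrt(750) = 15*sqrt(30)
Combine: (-18 - 20 + 15)·sqrt(30) = -23*sqrt(30)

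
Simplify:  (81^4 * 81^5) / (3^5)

81^4 = 3^16; 81^5 = 3^20; 3^5 = 3^5
Combine exponents: 3^31

3^31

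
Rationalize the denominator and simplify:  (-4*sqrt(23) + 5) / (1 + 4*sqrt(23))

Multiply numerator and denominator by -4*sqrt(23) + 1.
Denominator becomes -367; numerator becomes -24*sqrt(23) + 373.

(-373 + 24*sqrt(23))/367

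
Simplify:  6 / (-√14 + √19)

(6*√14 + 6*√19)/5

Multiply numerator and denominator by √14 + √19.
Denominator becomes 5; numerator becomes 6*√14 + 6*√19.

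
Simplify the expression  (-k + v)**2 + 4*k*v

(k + v)**2

Expanding gives k**2 + 2*k*v + v**2, a perfect square.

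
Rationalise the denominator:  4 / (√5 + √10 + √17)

(-10*√34 - 2*√17 + 12*√10 + 22*√5)/49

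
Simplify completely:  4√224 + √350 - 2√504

9*√14

4√224 = 16*√14; √350 = 5*√14; 2√504 = 12*√14
Combine: (16 + 5 - 12)·√14 = 9*√14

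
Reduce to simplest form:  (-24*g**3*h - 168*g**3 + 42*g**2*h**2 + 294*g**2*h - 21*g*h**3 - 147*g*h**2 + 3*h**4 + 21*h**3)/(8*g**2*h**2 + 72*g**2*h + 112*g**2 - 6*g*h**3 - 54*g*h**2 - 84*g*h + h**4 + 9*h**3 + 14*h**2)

Factor: -24*g**3*h - 168*g**3 + 42*g**2*h**2 + 294*g**2*h - 21*g*h**3 - 147*g*h**2 + 3*h**4 + 21*h**3 = 3*(-2*g + h)*(-g + h)*(-4*g + h)*(h + 7);  8*g**2*h**2 + 72*g**2*h + 112*g**2 - 6*g*h**3 - 54*g*h**2 - 84*g*h + h**4 + 9*h**3 + 14*h**2 = (h + 7)*(-4*g + h)*(-2*g + h)*(h + 2)
Cancel the common factors (-4*g + h), (-2*g + h), (h + 7).

(-3*g + 3*h)/(h + 2)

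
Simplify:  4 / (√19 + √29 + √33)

(-8*√18183 + 60*√33 + 92*√29 + 172*√19)/1979

Group as (√29 + √33) + √19; multiply by (√29 + √33) - √19, then rationalise the remaining surd.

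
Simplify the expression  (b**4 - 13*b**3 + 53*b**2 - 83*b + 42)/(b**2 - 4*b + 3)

b**2 - 9*b + 14

Factor: b**4 - 13*b**3 + 53*b**2 - 83*b + 42 = (b - 2)*(b - 3)*(b - 7)*(b - 1);  b**2 - 4*b + 3 = (b - 1)*(b - 3)
Cancel the common factors (b - 1), (b - 3).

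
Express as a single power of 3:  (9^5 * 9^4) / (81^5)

9^5 = 3^10; 9^4 = 3^8; 81^5 = 3^20
Combine exponents: 3^(-2)

3^(-2)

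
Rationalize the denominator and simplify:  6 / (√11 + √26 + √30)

(-8*√2145 + 14*√30 + 30*√26 + 90*√11)/365

Group as (√26 + √30) + √11; multiply by (√26 + √30) - √11, then rationalise the remaining surd.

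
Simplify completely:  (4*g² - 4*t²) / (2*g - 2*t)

2*g + 2*t

4*g² - 4*t² factors as -4*(-g + t)*(g + t).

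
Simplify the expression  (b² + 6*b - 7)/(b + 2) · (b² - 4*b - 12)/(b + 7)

Factor: b² + 6*b - 7 = (b + 7)·(b - 1);  b² - 4*b - 12 = (b + 2)·(b - 6)
Cancel the common factors (b + 2), (b + 7).

b² - 7*b + 6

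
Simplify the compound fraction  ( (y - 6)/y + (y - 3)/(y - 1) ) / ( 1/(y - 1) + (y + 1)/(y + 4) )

Numerator: (y - 6)/y + (y - 3)/(y - 1) = (2*y^2 - 10*y + 6)/(y^2 - y)
Denominator: 1/(y - 1) + (y + 1)/(y + 4) = (y^2 + y + 3)/(y^2 + 3*y - 4)
Divide: ((2*y^2 - 10*y + 6)/(y^2 - y)) · ((y^2 + 3*y - 4)/(y^2 + y + 3)) = (2*y^3 - 2*y^2 - 34*y + 24)/(y^3 + y^2 + 3*y)

(2*y^3 - 2*y^2 - 34*y + 24)/(y^3 + y^2 + 3*y)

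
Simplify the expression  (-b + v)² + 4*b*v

(b + v)²

Expanding gives b² + 2*b*v + v², a perfect square.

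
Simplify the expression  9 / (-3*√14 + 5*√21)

(9*√14 + 15*√21)/133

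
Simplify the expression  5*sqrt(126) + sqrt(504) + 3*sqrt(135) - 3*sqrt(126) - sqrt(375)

5*sqrt(126) = 15*sqrt(14); sqrt(504) = 6*sqrt(14); 3*sqrt(135) = 9*sqrt(15); 3*sqrt(126) = 9*sqrt(14); sqrt(375) = 5*sqrt(15)

4*sqrt(15) + 12*sqrt(14)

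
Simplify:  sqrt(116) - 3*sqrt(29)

sqrt(116) = 2*sqrt(29); 3*sqrt(29) = 3*sqrt(29)
Combine: (2 - 3)·sqrt(29) = -sqrt(29)

-sqrt(29)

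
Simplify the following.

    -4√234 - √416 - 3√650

4√234 = 12*√26; √416 = 4*√26; 3√650 = 15*√26
Combine: (-12 - 4 - 15)·√26 = -31*√26

-31*√26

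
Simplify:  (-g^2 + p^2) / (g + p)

Difference of squares: factor out (g + p).

-g + p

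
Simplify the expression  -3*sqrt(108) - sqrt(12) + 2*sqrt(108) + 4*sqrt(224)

3*sqrt(108) = 18*sqrt(3); sqrt(12) = 2*sqrt(3); 2*sqrt(108) = 12*sqrt(3); 4*sqrt(224) = 16*sqrt(14)

-8*sqrt(3) + 16*sqrt(14)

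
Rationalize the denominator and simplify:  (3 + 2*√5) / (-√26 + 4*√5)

(3*√26 + 2*√130 + 12*√5 + 40)/54

Multiply numerator and denominator by √26 + 4*√5.
Denominator becomes 54; numerator becomes 3*√26 + 2*√130 + 12*√5 + 40.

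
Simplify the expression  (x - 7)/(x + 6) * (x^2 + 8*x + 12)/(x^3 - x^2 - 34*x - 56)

1/(x + 4)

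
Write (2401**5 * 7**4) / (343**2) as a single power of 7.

7**18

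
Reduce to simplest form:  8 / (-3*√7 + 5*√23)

Multiply numerator and denominator by 3*√7 + 5*√23.
Denominator becomes 512; numerator becomes 24*√7 + 40*√23.

(3*√7 + 5*√23)/64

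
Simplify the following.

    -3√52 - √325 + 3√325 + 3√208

3√52 = 6*√13; √325 = 5*√13; 3√325 = 15*√13; 3√208 = 12*√13
Combine: (-6 - 5 + 15 + 12)·√13 = 16*√13

16*√13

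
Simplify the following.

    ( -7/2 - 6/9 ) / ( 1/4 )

Numerator: -7/2 - 6/9 = -25/6
Denominator: 1/4 = 1/4
Divide: (-25/6) · (4) = -50/3

-50/3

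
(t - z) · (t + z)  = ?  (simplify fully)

t² - z²

Pair the conjugate factors: (t+z)(t-z) = t² - z².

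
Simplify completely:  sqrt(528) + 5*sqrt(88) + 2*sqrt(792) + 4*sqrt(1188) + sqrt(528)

sqrt(528) = 4*sqrt(33); 5*sqrt(88) = 10*sqrt(22); 2*sqrt(792) = 12*sqrt(22); 4*sqrt(1188) = 24*sqrt(33); sqrt(528) = 4*sqrt(33)

22*sqrt(22) + 32*sqrt(33)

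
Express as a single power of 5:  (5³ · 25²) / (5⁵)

5^2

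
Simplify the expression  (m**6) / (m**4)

m**2

Quotient: m**2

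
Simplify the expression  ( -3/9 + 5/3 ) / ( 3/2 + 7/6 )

1/2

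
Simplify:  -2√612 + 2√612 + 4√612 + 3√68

2√612 = 12*√17; 2√612 = 12*√17; 4√612 = 24*√17; 3√68 = 6*√17
Combine: (-12 + 12 + 24 + 6)·√17 = 30*√17

30*√17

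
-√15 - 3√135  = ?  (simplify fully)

√15 = √15; 3√135 = 9*√15
Combine: (-1 - 9)·√15 = -10*√15

-10*√15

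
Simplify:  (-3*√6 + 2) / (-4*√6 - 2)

Multiply numerator and denominator by -2 + 4*√6.
Denominator becomes -92; numerator becomes -76 + 14*√6.

(-7*√6 + 38)/46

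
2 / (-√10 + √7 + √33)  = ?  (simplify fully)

(-15*√10 - 8*√33 + 18*√7 + √2310)/6

Group as (√7 + √33) - √10; multiply by (√7 + √33) + √10, then rationalise the remaining surd.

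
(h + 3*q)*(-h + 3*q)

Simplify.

-h^2 + 9*q^2

Difference of squares with P = 3*q, Q = h.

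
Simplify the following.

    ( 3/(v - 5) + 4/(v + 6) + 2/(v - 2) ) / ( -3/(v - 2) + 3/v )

Numerator: 3/(v - 5) + 4/(v + 6) + 2/(v - 2) = (9*v^2 - 14*v - 56)/(v^3 - v^2 - 32*v + 60)
Denominator: -3/(v - 2) + 3/v = -6/(v^2 - 2*v)
Divide: ((9*v^2 - 14*v - 56)/(v^3 - v^2 - 32*v + 60)) · (-v^2/6 + v/3) = (-9*v^3 + 14*v^2 + 56*v)/(6*v^2 + 6*v - 180)

(-9*v^3 + 14*v^2 + 56*v)/(6*v^2 + 6*v - 180)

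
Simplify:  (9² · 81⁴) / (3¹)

9² = 3^4; 81⁴ = 3^16; 3¹ = 3^1
Combine exponents: 3^19

3^19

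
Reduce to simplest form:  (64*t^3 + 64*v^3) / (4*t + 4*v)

16*t^2 - 16*t*v + 16*v^2

(4*v)^3 + (4*t)^3 = (4*t + 4*v)(16*t^2 - 16*t*v + 16*v^2).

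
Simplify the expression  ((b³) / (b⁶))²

Inside the bracket: (b^-3)
Raise to the power 2: (b^-6)

b^(-6)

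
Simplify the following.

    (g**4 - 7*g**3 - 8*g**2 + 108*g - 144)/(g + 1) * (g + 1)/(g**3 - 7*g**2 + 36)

Factor: g**4 - 7*g**3 - 8*g**2 + 108*g - 144 = (g - 6)*(g - 3)*(g - 2)*(g + 4);  g**3 - 7*g**2 + 36 = (g - 6)*(g - 3)*(g + 2)
Cancel the common factors (g + 1), (g - 3), (g - 6).

(g**2 + 2*g - 8)/(g + 2)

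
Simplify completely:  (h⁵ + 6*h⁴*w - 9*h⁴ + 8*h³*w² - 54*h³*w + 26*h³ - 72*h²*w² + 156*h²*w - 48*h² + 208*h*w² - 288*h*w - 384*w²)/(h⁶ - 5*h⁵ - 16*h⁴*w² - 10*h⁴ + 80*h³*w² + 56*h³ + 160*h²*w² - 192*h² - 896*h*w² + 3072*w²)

Factor: h⁵ + 6*h⁴*w - 9*h⁴ + 8*h³*w² - 54*h³*w + 26*h³ - 72*h²*w² + 156*h²*w - 48*h² + 208*h*w² - 288*h*w - 384*w² = (h + 4*w)·(h + 2*w)·(h² - 3*h + 8)·(h - 6);  h⁶ - 5*h⁵ - 16*h⁴*w² - 10*h⁴ + 80*h³*w² + 56*h³ + 160*h²*w² - 192*h² - 896*h*w² + 3072*w² = (h + 4)·(h - 6)·(h + 4*w)·(h - 4*w)·(h² - 3*h + 8)
Cancel the common factors (h² - 3*h + 8), (h - 6), (h + 4*w).

(-h - 2*w)/(-h² + 4*h*w - 4*h + 16*w)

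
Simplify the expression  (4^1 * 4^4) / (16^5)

2^(-10)

4^1 = 2^2; 4^4 = 2^8; 16^5 = 2^20
Combine exponents: 2^(-10)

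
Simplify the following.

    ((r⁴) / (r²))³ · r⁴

r^10

Inside the bracket: r²
Raise to the power 3: r⁶
Multiply by r⁴: add exponents.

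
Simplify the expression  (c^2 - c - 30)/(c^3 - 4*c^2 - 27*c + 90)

1/(c - 3)

Factor: c^2 - c - 30 = (c + 5)*(c - 6);  c^3 - 4*c^2 - 27*c + 90 = (c + 5)*(c - 6)*(c - 3)
Cancel the common factors (c - 6), (c + 5).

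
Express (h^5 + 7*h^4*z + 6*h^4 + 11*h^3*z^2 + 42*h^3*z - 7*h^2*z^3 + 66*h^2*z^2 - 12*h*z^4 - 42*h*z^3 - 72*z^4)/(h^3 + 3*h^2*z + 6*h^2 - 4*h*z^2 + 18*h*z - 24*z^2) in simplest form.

h^2 + 4*h*z + 3*z^2

Factor: h^5 + 7*h^4*z + 6*h^4 + 11*h^3*z^2 + 42*h^3*z - 7*h^2*z^3 + 66*h^2*z^2 - 12*h*z^4 - 42*h*z^3 - 72*z^4 = (h + z)*(h + 4*z)*(h - z)*(h + 3*z)*(h + 6);  h^3 + 3*h^2*z + 6*h^2 - 4*h*z^2 + 18*h*z - 24*z^2 = (h + 4*z)*(h + 6)*(h - z)
Cancel the common factors (h + 6), (h - z), (h + 4*z).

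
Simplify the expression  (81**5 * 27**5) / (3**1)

3**34

81**5 = 3**20; 27**5 = 3**15; 3**1 = 3**1
Combine exponents: 3**34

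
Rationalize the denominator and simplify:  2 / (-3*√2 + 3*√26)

Multiply numerator and denominator by 3*√2 + 3*√26.
Denominator becomes 216; numerator becomes 6*√2 + 6*√26.

(√2 + √26)/36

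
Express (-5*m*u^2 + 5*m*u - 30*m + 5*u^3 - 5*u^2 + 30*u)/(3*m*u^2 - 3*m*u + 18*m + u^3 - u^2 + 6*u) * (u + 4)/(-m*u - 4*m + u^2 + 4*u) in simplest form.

5/(3*m + u)

Factor: -5*m*u^2 + 5*m*u - 30*m + 5*u^3 - 5*u^2 + 30*u = 5*(-m + u)*(u^2 - u + 6);  3*m*u^2 - 3*m*u + 18*m + u^3 - u^2 + 6*u = (u^2 - u + 6)*(3*m + u);  -m*u - 4*m + u^2 + 4*u = (-m + u)*(u + 4)
Cancel the common factors (u^2 - u + 6), (u + 4), (-m + u).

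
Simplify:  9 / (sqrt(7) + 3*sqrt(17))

Multiply numerator and denominator by -sqrt(7) + 3*sqrt(17).
Denominator becomes 146; numerator becomes -9*sqrt(7) + 27*sqrt(17).

(-9*sqrt(7) + 27*sqrt(17))/146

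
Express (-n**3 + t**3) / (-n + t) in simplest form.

Factor as (a-b)(a**2+ab+b**2) with a=t, b=n.

n**2 + n*t + t**2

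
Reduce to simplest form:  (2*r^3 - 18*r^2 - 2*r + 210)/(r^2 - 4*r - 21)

2*r - 10

Factor: 2*r^3 - 18*r^2 - 2*r + 210 = 2*(r - 7)*(r + 3)*(r - 5);  r^2 - 4*r - 21 = (r - 7)*(r + 3)
Cancel the common factors (r - 7), (r + 3).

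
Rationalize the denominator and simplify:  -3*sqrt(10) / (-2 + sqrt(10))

Multiply numerator and denominator by -sqrt(10) - 2.
Denominator becomes -6; numerator becomes 6*sqrt(10) + 30.

-5 - sqrt(10)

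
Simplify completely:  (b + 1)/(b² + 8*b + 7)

Factor: b² + 8*b + 7 = (b + 7)·(b + 1)
Cancel the common factor (b + 1).

1/(b + 7)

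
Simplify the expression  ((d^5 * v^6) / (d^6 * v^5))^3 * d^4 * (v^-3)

d

Inside the bracket: (d^-1) * v^1
Raise to the power 3: (d^-3) * v^3
Multiply by d^4 * (v^-3): add exponents.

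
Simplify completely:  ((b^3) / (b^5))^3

Inside the bracket: (b^-2)
Raise to the power 3: (b^-6)

b^(-6)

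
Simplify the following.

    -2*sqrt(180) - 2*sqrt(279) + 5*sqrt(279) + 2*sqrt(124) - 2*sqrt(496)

-12*sqrt(5) + 5*sqrt(31)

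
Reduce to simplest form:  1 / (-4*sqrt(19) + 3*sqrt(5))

(-4*sqrt(19) - 3*sqrt(5))/259

Multiply numerator and denominator by 3*sqrt(5) + 4*sqrt(19).
Denominator becomes -259; numerator becomes 3*sqrt(5) + 4*sqrt(19).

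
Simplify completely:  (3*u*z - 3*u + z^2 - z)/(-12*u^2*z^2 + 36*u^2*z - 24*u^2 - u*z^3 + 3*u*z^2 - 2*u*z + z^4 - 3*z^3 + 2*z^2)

1/(-4*u*z + 8*u + z^2 - 2*z)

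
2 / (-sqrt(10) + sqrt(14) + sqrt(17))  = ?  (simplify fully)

Group as (sqrt(14) + sqrt(17)) - sqrt(10); multiply by (sqrt(14) + sqrt(17)) + sqrt(10), then rationalise the remaining surd.

(-42*sqrt(10) + 14*sqrt(17) + 26*sqrt(14) + 8*sqrt(595))/511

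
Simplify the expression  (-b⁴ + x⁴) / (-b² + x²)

Difference of fourth powers: factor out (-b² + x²).

b² + x²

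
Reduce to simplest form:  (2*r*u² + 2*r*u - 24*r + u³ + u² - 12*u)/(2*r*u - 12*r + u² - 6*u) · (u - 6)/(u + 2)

(u² + u - 12)/(u + 2)

Factor: 2*r*u² + 2*r*u - 24*r + u³ + u² - 12*u = (u - 3)·(u + 4)·(2*r + u);  2*r*u - 12*r + u² - 6*u = (2*r + u)·(u - 6)
Cancel the common factors (2*r + u), (u - 6).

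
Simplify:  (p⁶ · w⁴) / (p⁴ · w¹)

p²*w³

Quotient: p² · w³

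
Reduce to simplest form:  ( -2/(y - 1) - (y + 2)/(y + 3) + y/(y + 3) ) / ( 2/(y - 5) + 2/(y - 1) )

(-y^2 + 4*y + 5)/(y^2 - 9)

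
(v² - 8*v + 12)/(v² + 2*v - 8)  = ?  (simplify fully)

(v - 6)/(v + 4)

Factor: v² - 8*v + 12 = (v - 6)·(v - 2);  v² + 2*v - 8 = (v + 4)·(v - 2)
Cancel the common factor (v - 2).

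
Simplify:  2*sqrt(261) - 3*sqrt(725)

2*sqrt(261) = 6*sqrt(29); 3*sqrt(725) = 15*sqrt(29)
Combine: (6 - 15)·sqrt(29) = -9*sqrt(29)

-9*sqrt(29)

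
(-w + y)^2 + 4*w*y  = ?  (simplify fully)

(w + y)^2

After expansion: w^2 + 2*w*y + y^2 — a perfect-square trinomial.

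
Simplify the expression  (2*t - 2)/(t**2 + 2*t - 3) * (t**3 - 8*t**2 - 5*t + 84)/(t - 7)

2*t - 8

Factor: 2*t - 2 = 2*(t - 1);  t**2 + 2*t - 3 = (t + 3)*(t - 1);  t**3 - 8*t**2 - 5*t + 84 = (t - 7)*(t - 4)*(t + 3)
Cancel the common factors (t + 3), (t - 1), (t - 7).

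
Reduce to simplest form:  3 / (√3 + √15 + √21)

(-2*√105 - √21 + 3*√15 + 11*√3)/19

Group as (√3 + √21) + √15; multiply by (√3 + √21) - √15, then rationalise the remaining surd.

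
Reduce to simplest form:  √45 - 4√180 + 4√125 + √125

4*√5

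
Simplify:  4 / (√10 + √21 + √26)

Group as (√21 + √26) + √10; multiply by (√21 + √26) - √10, then rationalise the remaining surd.

(-16*√1365 + 20*√26 + 60*√21 + 148*√10)/815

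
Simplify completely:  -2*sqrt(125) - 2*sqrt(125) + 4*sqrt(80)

2*sqrt(125) = 10*sqrt(5); 2*sqrt(125) = 10*sqrt(5); 4*sqrt(80) = 16*sqrt(5)
Combine: (-10 - 10 + 16)·sqrt(5) = -4*sqrt(5)

-4*sqrt(5)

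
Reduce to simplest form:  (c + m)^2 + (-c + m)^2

2*c^2 + 2*m^2

Only the even-power cross terms survive.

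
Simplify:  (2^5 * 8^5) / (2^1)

2^19

2^5 = 2^5; 8^5 = 2^15; 2^1 = 2^1
Combine exponents: 2^19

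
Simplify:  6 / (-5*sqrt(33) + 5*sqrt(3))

(-sqrt(33) - sqrt(3))/25

Multiply numerator and denominator by 5*sqrt(3) + 5*sqrt(33).
Denominator becomes -750; numerator becomes 30*sqrt(3) + 30*sqrt(33).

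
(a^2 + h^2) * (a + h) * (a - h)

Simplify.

a^4 - h^4

Pair the conjugate factors: (a+h)(a-h) = a^2 - h^2, then repeat with the next factor.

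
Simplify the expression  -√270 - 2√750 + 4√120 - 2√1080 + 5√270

-2*√30

√270 = 3*√30; 2√750 = 10*√30; 4√120 = 8*√30; 2√1080 = 12*√30; 5√270 = 15*√30
Combine: (-3 - 10 + 8 - 12 + 15)·√30 = -2*√30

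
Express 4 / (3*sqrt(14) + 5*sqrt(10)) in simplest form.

(-3*sqrt(14) + 5*sqrt(10))/31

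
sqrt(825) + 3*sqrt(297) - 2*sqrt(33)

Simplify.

12*sqrt(33)

sqrt(825) = 5*sqrt(33); 3*sqrt(297) = 9*sqrt(33); 2*sqrt(33) = 2*sqrt(33)
Combine: (5 + 9 - 2)·sqrt(33) = 12*sqrt(33)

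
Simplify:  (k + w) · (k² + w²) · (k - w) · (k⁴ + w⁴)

k⁸ - w⁸

(k+w)(k-w) = k² - w²; continue pairing.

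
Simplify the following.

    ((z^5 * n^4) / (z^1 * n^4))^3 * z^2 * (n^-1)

Inside the bracket: z^4
Raise to the power 3: z^12
Multiply by z^2 * (n^-1): add exponents.

z^14/n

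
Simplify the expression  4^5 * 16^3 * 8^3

4^5 = 2^10; 16^3 = 2^12; 8^3 = 2^9
Combine exponents: 2^31

2^31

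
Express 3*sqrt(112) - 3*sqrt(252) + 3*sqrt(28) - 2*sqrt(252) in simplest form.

-12*sqrt(7)

3*sqrt(112) = 12*sqrt(7); 3*sqrt(252) = 18*sqrt(7); 3*sqrt(28) = 6*sqrt(7); 2*sqrt(252) = 12*sqrt(7)
Combine: (12 - 18 + 6 - 12)·sqrt(7) = -12*sqrt(7)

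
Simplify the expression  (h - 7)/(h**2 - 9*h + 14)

1/(h - 2)

Factor: h**2 - 9*h + 14 = (h - 2)*(h - 7)
Cancel the common factor (h - 7).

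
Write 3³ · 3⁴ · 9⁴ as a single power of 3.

3^15

3³ = 3^3; 3⁴ = 3^4; 9⁴ = 3^8
Combine exponents: 3^15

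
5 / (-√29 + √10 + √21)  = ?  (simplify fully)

(-5*√29 + 45*√21 + 100*√10 + 5*√6090)/418

Group as (√10 + √21) - √29; multiply by (√10 + √21) + √29, then rationalise the remaining surd.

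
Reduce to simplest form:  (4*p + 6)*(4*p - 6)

16*p^2 - 36

(4*p)^2 - (6)^2 = 16*p^2 - 36.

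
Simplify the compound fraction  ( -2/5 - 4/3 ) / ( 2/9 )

Numerator: -2/5 - 4/3 = -26/15
Denominator: 2/9 = 2/9
Divide: (-26/15) · (9/2) = -39/5

-39/5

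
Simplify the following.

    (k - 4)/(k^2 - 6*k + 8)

Factor: k^2 - 6*k + 8 = (k - 2)*(k - 4)
Cancel the common factor (k - 4).

1/(k - 2)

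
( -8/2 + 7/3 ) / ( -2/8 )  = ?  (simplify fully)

20/3

Numerator: -8/2 + 7/3 = -5/3
Denominator: -2/8 = -1/4
Divide: (-5/3) · (-4) = 20/3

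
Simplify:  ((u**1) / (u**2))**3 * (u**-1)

u**(-4)

Inside the bracket: (u**-1)
Raise to the power 3: (u**-3)
Multiply by (u**-1): add exponents.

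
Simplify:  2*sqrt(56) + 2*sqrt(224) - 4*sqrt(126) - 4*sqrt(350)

-20*sqrt(14)

2*sqrt(56) = 4*sqrt(14); 2*sqrt(224) = 8*sqrt(14); 4*sqrt(126) = 12*sqrt(14); 4*sqrt(350) = 20*sqrt(14)
Combine: (4 + 8 - 12 - 20)·sqrt(14) = -20*sqrt(14)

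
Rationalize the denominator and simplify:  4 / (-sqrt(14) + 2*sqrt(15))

Multiply numerator and denominator by sqrt(14) + 2*sqrt(15).
Denominator becomes 46; numerator becomes 4*sqrt(14) + 8*sqrt(15).

(2*sqrt(14) + 4*sqrt(15))/23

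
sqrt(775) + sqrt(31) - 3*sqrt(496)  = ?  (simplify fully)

sqrt(775) = 5*sqrt(31); sqrt(31) = sqrt(31); 3*sqrt(496) = 12*sqrt(31)
Combine: (5 + 1 - 12)·sqrt(31) = -6*sqrt(31)

-6*sqrt(31)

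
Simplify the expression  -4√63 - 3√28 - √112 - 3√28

4√63 = 12*√7; 3√28 = 6*√7; √112 = 4*√7; 3√28 = 6*√7
Combine: (-12 - 6 - 4 - 6)·√7 = -28*√7

-28*√7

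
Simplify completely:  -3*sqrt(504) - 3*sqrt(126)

3*sqrt(504) = 18*sqrt(14); 3*sqrt(126) = 9*sqrt(14)
Combine: (-18 - 9)·sqrt(14) = -27*sqrt(14)

-27*sqrt(14)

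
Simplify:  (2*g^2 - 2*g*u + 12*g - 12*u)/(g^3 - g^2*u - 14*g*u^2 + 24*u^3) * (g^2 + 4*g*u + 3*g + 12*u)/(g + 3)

Factor: 2*g^2 - 2*g*u + 12*g - 12*u = 2*(g + 6)*(g - u);  g^3 - g^2*u - 14*g*u^2 + 24*u^3 = (g - 2*u)*(g + 4*u)*(g - 3*u);  g^2 + 4*g*u + 3*g + 12*u = (g + 3)*(g + 4*u)
Cancel the common factors (g + 3), (g + 4*u).

(2*g^2 - 2*g*u + 12*g - 12*u)/(g^2 - 5*g*u + 6*u^2)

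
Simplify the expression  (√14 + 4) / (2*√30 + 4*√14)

(-2*√30 - √105 + 14 + 4*√14)/26

Multiply numerator and denominator by -2*√30 + 4*√14.
Denominator becomes 104; numerator becomes -8*√30 - 4*√105 + 56 + 16*√14.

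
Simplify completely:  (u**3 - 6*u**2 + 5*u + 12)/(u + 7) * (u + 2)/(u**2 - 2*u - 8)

Factor: u**3 - 6*u**2 + 5*u + 12 = (u - 3)*(u + 1)*(u - 4);  u**2 - 2*u - 8 = (u - 4)*(u + 2)
Cancel the common factors (u - 4), (u + 2).

(u**2 - 2*u - 3)/(u + 7)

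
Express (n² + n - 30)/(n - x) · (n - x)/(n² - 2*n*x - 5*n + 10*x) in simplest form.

(-n - 6)/(-n + 2*x)

Factor: n² + n - 30 = (n - 5)·(n + 6);  n² - 2*n*x - 5*n + 10*x = (n - 5)·(n - 2*x)
Cancel the common factors (n - x), (n - 5).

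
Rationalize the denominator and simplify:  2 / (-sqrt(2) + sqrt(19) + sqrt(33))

(-25*sqrt(2) - 6*sqrt(33) + 8*sqrt(19) + sqrt(1254))/2

Group as (sqrt(19) + sqrt(33)) - sqrt(2); multiply by (sqrt(19) + sqrt(33)) + sqrt(2), then rationalise the remaining surd.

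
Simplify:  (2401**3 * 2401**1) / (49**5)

7**6

2401**3 = 7**12; 2401**1 = 7**4; 49**5 = 7**10
Combine exponents: 7**6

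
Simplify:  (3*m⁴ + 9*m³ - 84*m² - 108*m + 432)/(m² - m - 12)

Factor: 3*m⁴ + 9*m³ - 84*m² - 108*m + 432 = 3·(m - 4)·(m + 6)·(m - 2)·(m + 3);  m² - m - 12 = (m + 3)·(m - 4)
Cancel the common factors (m - 4), (m + 3).

3*m² + 12*m - 36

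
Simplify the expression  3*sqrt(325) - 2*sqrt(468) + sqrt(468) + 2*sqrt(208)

3*sqrt(325) = 15*sqrt(13); 2*sqrt(468) = 12*sqrt(13); sqrt(468) = 6*sqrt(13); 2*sqrt(208) = 8*sqrt(13)
Combine: (15 - 12 + 6 + 8)·sqrt(13) = 17*sqrt(13)

17*sqrt(13)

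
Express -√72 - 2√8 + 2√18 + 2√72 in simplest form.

√72 = 6*√2; 2√8 = 4*√2; 2√18 = 6*√2; 2√72 = 12*√2
Combine: (-6 - 4 + 6 + 12)·√2 = 8*√2

8*√2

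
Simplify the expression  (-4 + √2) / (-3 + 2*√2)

Multiply numerator and denominator by -3 - 2*√2.
Denominator becomes 1; numerator becomes 5*√2 + 8.

5*√2 + 8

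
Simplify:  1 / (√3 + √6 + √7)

Group as (√6 + √7) + √3; multiply by (√6 + √7) - √3, then rationalise the remaining surd.

(-3*√14 + √7 + 2*√6 + 5*√3)/34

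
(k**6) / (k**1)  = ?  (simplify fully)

Quotient: k**5

k**5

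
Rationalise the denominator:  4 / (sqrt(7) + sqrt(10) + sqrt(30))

(-80*sqrt(21) - 52*sqrt(30) + 108*sqrt(10) + 132*sqrt(7))/111

Group as (sqrt(10) + sqrt(30)) + sqrt(7); multiply by (sqrt(10) + sqrt(30)) - sqrt(7), then rationalise the remaining surd.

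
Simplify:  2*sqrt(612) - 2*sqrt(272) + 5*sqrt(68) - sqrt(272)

10*sqrt(17)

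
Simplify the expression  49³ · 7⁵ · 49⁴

49³ = 7^6; 7⁵ = 7^5; 49⁴ = 7^8
Combine exponents: 7^19

7^19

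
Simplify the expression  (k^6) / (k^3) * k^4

k^7

Quotient: k^3
Multiply by k^4: add exponents.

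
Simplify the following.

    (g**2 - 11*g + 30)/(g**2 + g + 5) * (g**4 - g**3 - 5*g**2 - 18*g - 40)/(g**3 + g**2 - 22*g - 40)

(g**2 - 10*g + 24)/(g + 4)

Factor: g**2 - 11*g + 30 = (g - 5)*(g - 6);  g**4 - g**3 - 5*g**2 - 18*g - 40 = (g**2 + g + 5)*(g - 4)*(g + 2);  g**3 + g**2 - 22*g - 40 = (g + 4)*(g + 2)*(g - 5)
Cancel the common factors (g**2 + g + 5), (g - 5), (g + 2).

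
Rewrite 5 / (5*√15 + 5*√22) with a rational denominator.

(-√15 + √22)/7

Multiply numerator and denominator by -5*√22 + 5*√15.
Denominator becomes -175; numerator becomes -25*√22 + 25*√15.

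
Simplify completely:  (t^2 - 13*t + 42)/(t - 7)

t - 6

Factor: t^2 - 13*t + 42 = (t - 6)*(t - 7)
Cancel the common factor (t - 7).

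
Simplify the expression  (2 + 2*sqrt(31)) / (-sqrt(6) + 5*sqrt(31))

Multiply numerator and denominator by sqrt(6) + 5*sqrt(31).
Denominator becomes 769; numerator becomes 2*sqrt(6) + 2*sqrt(186) + 10*sqrt(31) + 310.

(2*sqrt(6) + 2*sqrt(186) + 10*sqrt(31) + 310)/769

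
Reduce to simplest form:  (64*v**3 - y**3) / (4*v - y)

Apply the difference-of-cubes factorisation and cancel (4*v - y).

16*v**2 + 4*v*y + y**2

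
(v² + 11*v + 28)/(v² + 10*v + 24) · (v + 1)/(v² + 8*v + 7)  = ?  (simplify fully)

Factor: v² + 11*v + 28 = (v + 7)·(v + 4);  v² + 10*v + 24 = (v + 4)·(v + 6);  v² + 8*v + 7 = (v + 1)·(v + 7)
Cancel the common factors (v + 4), (v + 1), (v + 7).

1/(v + 6)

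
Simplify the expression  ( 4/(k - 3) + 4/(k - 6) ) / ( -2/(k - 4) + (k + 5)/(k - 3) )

(8*k^2 - 68*k + 144)/(k^3 - 7*k^2 - 8*k + 84)

Numerator: 4/(k - 3) + 4/(k - 6) = (8*k - 36)/(k^2 - 9*k + 18)
Denominator: -2/(k - 4) + (k + 5)/(k - 3) = (k^2 - k - 14)/(k^2 - 7*k + 12)
Divide: ((8*k - 36)/(k^2 - 9*k + 18)) · ((k^2 - 7*k + 12)/(k^2 - k - 14)) = (8*k^2 - 68*k + 144)/(k^3 - 7*k^2 - 8*k + 84)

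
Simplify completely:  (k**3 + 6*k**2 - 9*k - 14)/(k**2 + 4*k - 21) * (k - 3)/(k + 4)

Factor: k**3 + 6*k**2 - 9*k - 14 = (k + 1)*(k - 2)*(k + 7);  k**2 + 4*k - 21 = (k + 7)*(k - 3)
Cancel the common factors (k + 7), (k - 3).

(k**2 - k - 2)/(k + 4)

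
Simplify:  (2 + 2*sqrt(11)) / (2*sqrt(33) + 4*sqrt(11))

(-11*sqrt(3) - sqrt(33) + 2*sqrt(11) + 22)/11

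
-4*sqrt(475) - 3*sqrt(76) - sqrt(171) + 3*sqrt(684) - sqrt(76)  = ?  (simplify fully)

-13*sqrt(19)

4*sqrt(475) = 20*sqrt(19); 3*sqrt(76) = 6*sqrt(19); sqrt(171) = 3*sqrt(19); 3*sqrt(684) = 18*sqrt(19); sqrt(76) = 2*sqrt(19)
Combine: (-20 - 6 - 3 + 18 - 2)·sqrt(19) = -13*sqrt(19)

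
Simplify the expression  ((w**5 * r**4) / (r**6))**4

Inside the bracket: w**5 * (r**-2)
Raise to the power 4: w**20 * (r**-8)

w**20/r**8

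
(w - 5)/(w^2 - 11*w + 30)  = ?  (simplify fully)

1/(w - 6)

Factor: w^2 - 11*w + 30 = (w - 6)*(w - 5)
Cancel the common factor (w - 5).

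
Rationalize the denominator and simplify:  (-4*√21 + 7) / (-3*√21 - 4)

(-37*√21 + 280)/173

Multiply numerator and denominator by -4 + 3*√21.
Denominator becomes -173; numerator becomes -280 + 37*√21.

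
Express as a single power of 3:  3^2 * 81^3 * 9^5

3^24

3^2 = 3^2; 81^3 = 3^12; 9^5 = 3^10
Combine exponents: 3^24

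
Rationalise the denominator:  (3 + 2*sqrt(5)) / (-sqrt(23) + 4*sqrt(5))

Multiply numerator and denominator by sqrt(23) + 4*sqrt(5).
Denominator becomes 57; numerator becomes 3*sqrt(23) + 2*sqrt(115) + 12*sqrt(5) + 40.

(3*sqrt(23) + 2*sqrt(115) + 12*sqrt(5) + 40)/57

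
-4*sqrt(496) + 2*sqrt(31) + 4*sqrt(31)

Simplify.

-10*sqrt(31)

4*sqrt(496) = 16*sqrt(31); 2*sqrt(31) = 2*sqrt(31); 4*sqrt(31) = 4*sqrt(31)
Combine: (-16 + 2 + 4)·sqrt(31) = -10*sqrt(31)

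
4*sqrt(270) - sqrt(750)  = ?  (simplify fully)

7*sqrt(30)

4*sqrt(270) = 12*sqrt(30); sqrt(750) = 5*sqrt(30)
Combine: (12 - 5)·sqrt(30) = 7*sqrt(30)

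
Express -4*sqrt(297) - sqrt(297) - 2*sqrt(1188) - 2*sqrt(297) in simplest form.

4*sqrt(297) = 12*sqrt(33); sqrt(297) = 3*sqrt(33); 2*sqrt(1188) = 12*sqrt(33); 2*sqrt(297) = 6*sqrt(33)
Combine: (-12 - 3 - 12 - 6)·sqrt(33) = -33*sqrt(33)

-33*sqrt(33)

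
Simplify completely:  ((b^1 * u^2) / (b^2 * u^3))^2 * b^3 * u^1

Inside the bracket: (b^-1) * (u^-1)
Raise to the power 2: (b^-2) * (u^-2)
Multiply by b^3 * u^1: add exponents.

b/u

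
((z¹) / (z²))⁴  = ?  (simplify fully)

z^(-4)

Inside the bracket: (z^-1)
Raise to the power 4: (z^-4)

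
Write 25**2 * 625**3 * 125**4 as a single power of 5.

25**2 = 5**4; 625**3 = 5**12; 125**4 = 5**12
Combine exponents: 5**28

5**28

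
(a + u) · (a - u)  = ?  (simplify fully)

Pair the conjugate factors: (a+u)(a-u) = a² - u².

a² - u²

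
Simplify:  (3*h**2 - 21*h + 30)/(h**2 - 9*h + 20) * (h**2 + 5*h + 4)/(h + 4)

Factor: 3*h**2 - 21*h + 30 = 3*(h - 5)*(h - 2);  h**2 - 9*h + 20 = (h - 4)*(h - 5);  h**2 + 5*h + 4 = (h + 4)*(h + 1)
Cancel the common factors (h - 5), (h + 4).

(3*h**2 - 3*h - 6)/(h - 4)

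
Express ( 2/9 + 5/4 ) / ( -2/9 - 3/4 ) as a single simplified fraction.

-53/35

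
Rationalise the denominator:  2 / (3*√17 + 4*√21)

Multiply numerator and denominator by -3*√17 + 4*√21.
Denominator becomes 183; numerator becomes -6*√17 + 8*√21.

(-6*√17 + 8*√21)/183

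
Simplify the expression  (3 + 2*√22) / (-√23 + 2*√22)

Multiply numerator and denominator by √23 + 2*√22.
Denominator becomes 65; numerator becomes 3*√23 + 6*√22 + 2*√506 + 88.

(3*√23 + 6*√22 + 2*√506 + 88)/65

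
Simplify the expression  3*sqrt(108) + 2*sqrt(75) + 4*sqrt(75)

3*sqrt(108) = 18*sqrt(3); 2*sqrt(75) = 10*sqrt(3); 4*sqrt(75) = 20*sqrt(3)
Combine: (18 + 10 + 20)·sqrt(3) = 48*sqrt(3)

48*sqrt(3)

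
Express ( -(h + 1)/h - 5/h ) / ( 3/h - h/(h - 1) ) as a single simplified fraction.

(h**2 + 5*h - 6)/(h**2 - 3*h + 3)

Numerator: -(h + 1)/h - 5/h = (-h - 6)/h
Denominator: 3/h - h/(h - 1) = (-h**2 + 3*h - 3)/(h**2 - h)
Divide: ((-h - 6)/h) · ((h**2 - h)/(-h**2 + 3*h - 3)) = (h**2 + 5*h - 6)/(h**2 - 3*h + 3)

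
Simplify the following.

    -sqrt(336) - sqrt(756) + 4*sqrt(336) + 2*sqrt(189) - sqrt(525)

7*sqrt(21)

sqrt(336) = 4*sqrt(21); sqrt(756) = 6*sqrt(21); 4*sqrt(336) = 16*sqrt(21); 2*sqrt(189) = 6*sqrt(21); sqrt(525) = 5*sqrt(21)
Combine: (-4 - 6 + 16 + 6 - 5)·sqrt(21) = 7*sqrt(21)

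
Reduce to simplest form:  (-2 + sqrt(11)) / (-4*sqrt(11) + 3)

(-38 + 5*sqrt(11))/167

Multiply numerator and denominator by 3 + 4*sqrt(11).
Denominator becomes -167; numerator becomes -5*sqrt(11) + 38.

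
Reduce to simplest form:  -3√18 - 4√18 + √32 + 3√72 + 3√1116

√2 + 18*√31

3√18 = 9*√2; 4√18 = 12*√2; √32 = 4*√2; 3√72 = 18*√2; 3√1116 = 18*√31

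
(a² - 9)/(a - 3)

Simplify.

a + 3

Factor: a² - 9 = (a + 3)·(a - 3)
Cancel the common factor (a - 3).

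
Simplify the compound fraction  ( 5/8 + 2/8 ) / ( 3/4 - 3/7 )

49/18

Numerator: 5/8 + 2/8 = 7/8
Denominator: 3/4 - 3/7 = 9/28
Divide: (7/8) · (28/9) = 49/18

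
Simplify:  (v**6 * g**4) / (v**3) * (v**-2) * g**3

g**7*v

Quotient: v**3 * g**4
Multiply by (v**-2) * g**3: add exponents.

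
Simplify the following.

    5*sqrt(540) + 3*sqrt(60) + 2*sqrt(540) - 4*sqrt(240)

5*sqrt(540) = 30*sqrt(15); 3*sqrt(60) = 6*sqrt(15); 2*sqrt(540) = 12*sqrt(15); 4*sqrt(240) = 16*sqrt(15)
Combine: (30 + 6 + 12 - 16)·sqrt(15) = 32*sqrt(15)

32*sqrt(15)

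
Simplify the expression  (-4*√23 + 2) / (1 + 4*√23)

(-370 + 12*√23)/367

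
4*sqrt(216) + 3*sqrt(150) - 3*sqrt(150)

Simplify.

24*sqrt(6)

4*sqrt(216) = 24*sqrt(6); 3*sqrt(150) = 15*sqrt(6); 3*sqrt(150) = 15*sqrt(6)
Combine: (24 + 15 - 15)·sqrt(6) = 24*sqrt(6)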